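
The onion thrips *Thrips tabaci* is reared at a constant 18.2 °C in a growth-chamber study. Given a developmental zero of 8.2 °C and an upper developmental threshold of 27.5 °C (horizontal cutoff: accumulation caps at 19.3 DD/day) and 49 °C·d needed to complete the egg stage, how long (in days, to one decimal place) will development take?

Daily accumulation = 18.2 − 8.2 = 10.0 DD/day.
Duration = 49 / 10.0 = 4.900 ≈ 4.9 days.

4.9 days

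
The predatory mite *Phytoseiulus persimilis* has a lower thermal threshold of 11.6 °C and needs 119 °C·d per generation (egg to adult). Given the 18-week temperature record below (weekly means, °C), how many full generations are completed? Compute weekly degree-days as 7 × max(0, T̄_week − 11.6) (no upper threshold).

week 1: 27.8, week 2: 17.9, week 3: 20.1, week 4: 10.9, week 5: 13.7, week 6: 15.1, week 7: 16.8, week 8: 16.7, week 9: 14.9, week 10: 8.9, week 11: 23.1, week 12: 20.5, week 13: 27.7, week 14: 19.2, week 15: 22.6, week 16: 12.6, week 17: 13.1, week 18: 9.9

Weekly DD (7 × max(0, T̄ − 11.6)): 113.4, 44.1, 59.5, 0.0, 14.7, 24.5, 36.4, 35.7, 23.1, 0.0, 80.5, 62.3, 112.7, 53.2, 77.0, 7.0, 10.5, 0.0.
Season total = 754.6 DD.
Complete generations = ⌊754.6 / 119⌋ = 6.

6 generations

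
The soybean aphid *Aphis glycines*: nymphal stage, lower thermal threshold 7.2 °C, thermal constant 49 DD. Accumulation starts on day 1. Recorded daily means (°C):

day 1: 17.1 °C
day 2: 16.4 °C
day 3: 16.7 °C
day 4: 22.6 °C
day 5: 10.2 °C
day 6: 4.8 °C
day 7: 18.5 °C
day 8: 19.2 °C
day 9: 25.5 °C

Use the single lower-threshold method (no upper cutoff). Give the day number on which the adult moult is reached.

Daily DD above 7.2 °C: 9.9, 9.2, 9.5, 15.4, 3.0, 0.0, 11.3, 12.0, 18.3.
Cumulative: 9.9, 19.1, 28.6, 44.0, 47.0, 47.0, 58.3, 70.3, 88.6.
The total first reaches 49 DD on day 7.

day 7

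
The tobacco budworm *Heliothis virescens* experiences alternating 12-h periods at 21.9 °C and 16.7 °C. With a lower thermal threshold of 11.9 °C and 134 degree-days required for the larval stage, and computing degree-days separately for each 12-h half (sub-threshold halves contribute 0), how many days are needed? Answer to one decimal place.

18.1 days

Day half: max(0, 21.9 − 11.9) × 0.5 = 10.0 × 0.5 = 5.00 DD.
Night half: max(0, 16.7 − 11.9) × 0.5 = 4.8 × 0.5 = 2.40 DD.
Per 24 h: 7.40 DD/day.
Duration = 134 / 7.40 = 18.108 ≈ 18.1 days.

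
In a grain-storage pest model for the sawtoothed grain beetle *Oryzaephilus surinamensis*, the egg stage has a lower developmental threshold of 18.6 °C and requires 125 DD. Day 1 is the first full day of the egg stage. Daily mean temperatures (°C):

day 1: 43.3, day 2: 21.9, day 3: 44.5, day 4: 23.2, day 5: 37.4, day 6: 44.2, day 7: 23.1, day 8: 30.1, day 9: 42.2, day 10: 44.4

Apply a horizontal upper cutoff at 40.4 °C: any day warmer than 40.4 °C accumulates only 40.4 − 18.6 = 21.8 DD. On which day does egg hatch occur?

day 9

Daily DD above 18.6 °C (capped at 21.8): 21.8, 3.3, 21.8, 4.6, 18.8, 21.8, 4.5, 11.5, 21.8, 21.8.
Cumulative: 21.8, 25.1, 46.9, 51.5, 70.3, 92.1, 96.6, 108.1, 129.9, 151.7.
The total first reaches 125 DD on day 9.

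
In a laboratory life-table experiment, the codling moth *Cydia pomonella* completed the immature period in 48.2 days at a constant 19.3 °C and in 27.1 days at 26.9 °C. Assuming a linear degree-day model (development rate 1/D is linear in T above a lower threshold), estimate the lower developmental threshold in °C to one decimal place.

Equal thermal constants: D₁(T₁ − T_b) = D₂(T₂ − T_b).
48.2·(19.3 − T_b) = 27.1·(26.9 − T_b)
T_b = (48.2·19.3 − 27.1·26.9) / (48.2 − 27.1) = 201.27 / 21.1 = 9.539 °C ≈ 9.5 °C.

9.5 °C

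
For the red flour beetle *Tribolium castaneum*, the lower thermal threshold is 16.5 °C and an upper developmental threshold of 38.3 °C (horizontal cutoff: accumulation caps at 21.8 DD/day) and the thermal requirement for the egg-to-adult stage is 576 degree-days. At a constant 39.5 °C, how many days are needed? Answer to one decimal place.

Temperature 39.5 °C exceeds the upper threshold, so daily accumulation caps at 38.3 − 16.5 = 21.8 DD/day.
Duration = 576 / 21.8 = 26.422 ≈ 26.4 days.

26.4 days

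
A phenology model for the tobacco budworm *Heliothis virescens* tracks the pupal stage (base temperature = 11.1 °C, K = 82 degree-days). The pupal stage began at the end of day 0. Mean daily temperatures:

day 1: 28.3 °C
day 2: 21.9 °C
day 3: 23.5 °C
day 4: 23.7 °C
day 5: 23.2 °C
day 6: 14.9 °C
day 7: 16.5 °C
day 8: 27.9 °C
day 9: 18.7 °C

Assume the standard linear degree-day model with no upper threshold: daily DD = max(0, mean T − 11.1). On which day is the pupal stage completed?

day 8

Daily DD above 11.1 °C: 17.2, 10.8, 12.4, 12.6, 12.1, 3.8, 5.4, 16.8, 7.6.
Cumulative: 17.2, 28.0, 40.4, 53.0, 65.1, 68.9, 74.3, 91.1, 98.7.
The total first reaches 82 DD on day 8.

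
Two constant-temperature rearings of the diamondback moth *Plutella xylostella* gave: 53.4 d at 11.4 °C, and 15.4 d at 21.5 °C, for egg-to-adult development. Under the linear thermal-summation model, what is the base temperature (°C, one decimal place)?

7.3 °C

Equal thermal constants: D₁(T₁ − T_b) = D₂(T₂ − T_b).
53.4·(11.4 − T_b) = 15.4·(21.5 − T_b)
T_b = (53.4·11.4 − 15.4·21.5) / (53.4 − 15.4) = 277.66 / 38.0 = 7.307 °C ≈ 7.3 °C.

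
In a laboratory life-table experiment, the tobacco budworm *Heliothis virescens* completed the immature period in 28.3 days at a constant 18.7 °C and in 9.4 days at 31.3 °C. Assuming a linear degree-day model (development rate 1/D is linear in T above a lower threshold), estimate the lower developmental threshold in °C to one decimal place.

12.4 °C

Linear rate model ⇒ the product D·(T − T_b) is constant across temperatures.
28.3·(18.7 − T_b) = 9.4·(31.3 − T_b)
T_b = (28.3·18.7 − 9.4·31.3) / (28.3 − 9.4) = 234.99 / 18.9 = 12.433 °C ≈ 12.4 °C.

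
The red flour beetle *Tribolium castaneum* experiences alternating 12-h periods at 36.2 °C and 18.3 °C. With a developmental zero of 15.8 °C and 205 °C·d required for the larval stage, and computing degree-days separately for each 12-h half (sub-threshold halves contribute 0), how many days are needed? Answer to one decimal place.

17.9 days

Day half: max(0, 36.2 − 15.8) × 0.5 = 20.4 × 0.5 = 10.20 DD.
Night half: max(0, 18.3 − 15.8) × 0.5 = 2.5 × 0.5 = 1.25 DD.
Per 24 h: 11.45 DD/day.
Duration = 205 / 11.45 = 17.904 ≈ 17.9 days.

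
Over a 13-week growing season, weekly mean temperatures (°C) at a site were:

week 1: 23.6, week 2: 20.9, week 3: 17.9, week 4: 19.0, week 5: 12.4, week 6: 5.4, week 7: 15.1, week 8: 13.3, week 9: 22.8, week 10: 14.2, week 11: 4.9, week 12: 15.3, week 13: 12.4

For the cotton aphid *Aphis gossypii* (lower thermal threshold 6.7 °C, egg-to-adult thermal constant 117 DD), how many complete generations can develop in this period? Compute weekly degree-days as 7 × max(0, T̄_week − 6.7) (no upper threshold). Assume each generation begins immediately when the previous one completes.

6 generations

Weekly DD (7 × max(0, T̄ − 6.7)): 118.3, 99.4, 78.4, 86.1, 39.9, 0.0, 58.8, 46.2, 112.7, 52.5, 0.0, 60.2, 39.9.
Season total = 792.4 DD.
Complete generations = ⌊792.4 / 117⌋ = 6.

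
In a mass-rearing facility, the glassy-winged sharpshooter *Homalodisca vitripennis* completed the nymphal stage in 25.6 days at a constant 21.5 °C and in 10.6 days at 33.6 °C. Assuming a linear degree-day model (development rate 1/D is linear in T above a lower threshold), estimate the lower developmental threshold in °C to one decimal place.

12.9 °C

Linear rate model ⇒ the product D·(T − T_b) is constant across temperatures.
25.6·(21.5 − T_b) = 10.6·(33.6 − T_b)
T_b = (25.6·21.5 − 10.6·33.6) / (25.6 − 10.6) = 194.24 / 15.0 = 12.949 °C ≈ 12.9 °C.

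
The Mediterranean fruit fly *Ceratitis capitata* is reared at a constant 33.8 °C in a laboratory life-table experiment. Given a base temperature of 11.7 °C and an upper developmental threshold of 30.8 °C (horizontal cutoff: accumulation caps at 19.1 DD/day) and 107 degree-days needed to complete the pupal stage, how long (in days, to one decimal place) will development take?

Temperature 33.8 °C exceeds the upper threshold, so daily accumulation caps at 30.8 − 11.7 = 19.1 DD/day.
Duration = 107 / 19.1 = 5.602 ≈ 5.6 days.

5.6 days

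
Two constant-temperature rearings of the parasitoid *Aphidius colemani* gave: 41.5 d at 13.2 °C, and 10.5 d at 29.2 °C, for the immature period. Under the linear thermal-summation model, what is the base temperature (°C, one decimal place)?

7.8 °C

Equal thermal constants: D₁(T₁ − T_b) = D₂(T₂ − T_b).
41.5·(13.2 − T_b) = 10.5·(29.2 − T_b)
T_b = (41.5·13.2 − 10.5·29.2) / (41.5 − 10.5) = 241.20 / 31.0 = 7.781 °C ≈ 7.8 °C.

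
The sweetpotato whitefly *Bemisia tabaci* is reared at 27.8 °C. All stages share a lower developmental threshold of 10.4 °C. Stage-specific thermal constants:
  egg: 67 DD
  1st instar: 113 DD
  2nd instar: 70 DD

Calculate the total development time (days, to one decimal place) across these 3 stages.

14.4 days

Daily accumulation at 27.8 °C = 27.8 − 10.4 = 17.4 DD/day.
Total K = 67 + 113 + 70 = 250 DD.
Total duration = 250 / 17.4 = 14.368 ≈ 14.4 days.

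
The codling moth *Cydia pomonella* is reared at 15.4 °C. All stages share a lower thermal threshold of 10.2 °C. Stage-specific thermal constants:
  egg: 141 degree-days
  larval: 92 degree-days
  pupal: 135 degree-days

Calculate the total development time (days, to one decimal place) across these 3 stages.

Daily accumulation at 15.4 °C = 15.4 − 10.2 = 5.2 DD/day.
Total K = 141 + 92 + 135 = 368 DD.
Total duration = 368 / 5.2 = 70.769 ≈ 70.8 days.

70.8 days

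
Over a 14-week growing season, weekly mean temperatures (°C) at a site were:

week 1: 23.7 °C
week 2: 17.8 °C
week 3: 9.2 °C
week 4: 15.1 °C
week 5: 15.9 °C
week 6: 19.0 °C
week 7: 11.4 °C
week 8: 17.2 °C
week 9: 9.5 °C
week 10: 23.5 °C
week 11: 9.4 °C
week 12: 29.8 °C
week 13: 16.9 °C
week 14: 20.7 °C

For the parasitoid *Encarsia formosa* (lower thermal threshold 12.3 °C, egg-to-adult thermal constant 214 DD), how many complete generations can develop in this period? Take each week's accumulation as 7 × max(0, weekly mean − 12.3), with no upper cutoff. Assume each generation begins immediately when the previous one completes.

Weekly DD (7 × max(0, T̄ − 12.3)): 79.8, 38.5, 0.0, 19.6, 25.2, 46.9, 0.0, 34.3, 0.0, 78.4, 0.0, 122.5, 32.2, 58.8.
Season total = 536.2 DD.
Complete generations = ⌊536.2 / 214⌋ = 2.

2 generations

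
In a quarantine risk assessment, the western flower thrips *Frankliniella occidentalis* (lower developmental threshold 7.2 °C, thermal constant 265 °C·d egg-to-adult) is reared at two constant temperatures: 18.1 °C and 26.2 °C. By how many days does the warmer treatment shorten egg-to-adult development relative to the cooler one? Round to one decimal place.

10.4 days

At 18.1 °C: 265 / (18.1 − 7.2) = 265 / 10.9 = 24.312 d.
At 26.2 °C: 265 / (26.2 − 7.2) = 265 / 19.0 = 13.947 d.
Difference = |24.312 − 13.947| = 10.365 ≈ 10.4 days.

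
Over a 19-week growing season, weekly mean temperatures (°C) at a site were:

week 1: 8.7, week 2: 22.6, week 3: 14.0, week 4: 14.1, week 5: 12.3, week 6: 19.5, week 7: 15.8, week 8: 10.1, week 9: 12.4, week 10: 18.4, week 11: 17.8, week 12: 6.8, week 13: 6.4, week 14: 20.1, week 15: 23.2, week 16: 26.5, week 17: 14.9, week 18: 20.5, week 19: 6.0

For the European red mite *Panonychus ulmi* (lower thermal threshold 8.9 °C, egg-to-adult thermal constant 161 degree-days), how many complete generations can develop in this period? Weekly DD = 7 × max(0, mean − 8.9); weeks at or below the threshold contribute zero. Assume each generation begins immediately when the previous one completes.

Weekly DD (7 × max(0, T̄ − 8.9)): 0.0, 95.9, 35.7, 36.4, 23.8, 74.2, 48.3, 8.4, 24.5, 66.5, 62.3, 0.0, 0.0, 78.4, 100.1, 123.2, 42.0, 81.2, 0.0.
Season total = 900.9 DD.
Complete generations = ⌊900.9 / 161⌋ = 5.

5 generations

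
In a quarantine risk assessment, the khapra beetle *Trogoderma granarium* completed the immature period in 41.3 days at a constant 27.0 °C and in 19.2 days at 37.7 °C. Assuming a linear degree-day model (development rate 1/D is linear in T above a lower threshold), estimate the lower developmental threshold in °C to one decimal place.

Linear rate model ⇒ the product D·(T − T_b) is constant across temperatures.
41.3·(27.0 − T_b) = 19.2·(37.7 − T_b)
T_b = (41.3·27.0 − 19.2·37.7) / (41.3 − 19.2) = 391.26 / 22.1 = 17.704 °C ≈ 17.7 °C.

17.7 °C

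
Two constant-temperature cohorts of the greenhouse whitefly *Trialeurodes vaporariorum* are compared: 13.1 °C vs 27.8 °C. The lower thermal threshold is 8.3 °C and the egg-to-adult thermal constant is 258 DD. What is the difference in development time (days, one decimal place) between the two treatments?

At 13.1 °C: 258 / (13.1 − 8.3) = 258 / 4.8 = 53.750 d.
At 27.8 °C: 258 / (27.8 − 8.3) = 258 / 19.5 = 13.231 d.
Difference = |53.750 − 13.231| = 40.519 ≈ 40.5 days.

40.5 days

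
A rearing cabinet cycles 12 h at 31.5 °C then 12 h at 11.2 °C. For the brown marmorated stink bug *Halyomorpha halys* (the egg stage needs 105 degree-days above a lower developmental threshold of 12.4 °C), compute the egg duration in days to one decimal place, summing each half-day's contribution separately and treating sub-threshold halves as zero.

11.0 days

Day half: max(0, 31.5 − 12.4) × 0.5 = 19.1 × 0.5 = 9.55 DD.
Night half: max(0, 11.2 − 12.4) × 0.5 = 0.0 × 0.5 = 0.00 DD.
Per 24 h: 9.55 DD/day.
Duration = 105 / 9.55 = 10.995 ≈ 11.0 days.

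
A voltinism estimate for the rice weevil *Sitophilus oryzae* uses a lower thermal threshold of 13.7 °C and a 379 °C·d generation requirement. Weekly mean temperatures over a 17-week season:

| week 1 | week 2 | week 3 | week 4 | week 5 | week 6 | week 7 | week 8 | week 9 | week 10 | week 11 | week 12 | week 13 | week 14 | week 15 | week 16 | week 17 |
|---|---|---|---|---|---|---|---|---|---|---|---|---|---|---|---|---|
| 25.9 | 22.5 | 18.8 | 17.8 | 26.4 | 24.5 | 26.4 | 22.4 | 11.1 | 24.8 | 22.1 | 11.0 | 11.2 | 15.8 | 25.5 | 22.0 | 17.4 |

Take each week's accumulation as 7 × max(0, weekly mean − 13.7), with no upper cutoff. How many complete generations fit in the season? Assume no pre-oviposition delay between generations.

2 generations

Weekly DD (7 × max(0, T̄ − 13.7)): 85.4, 61.6, 35.7, 28.7, 88.9, 75.6, 88.9, 60.9, 0.0, 77.7, 58.8, 0.0, 0.0, 14.7, 82.6, 58.1, 25.9.
Season total = 843.5 DD.
Complete generations = ⌊843.5 / 379⌋ = 2.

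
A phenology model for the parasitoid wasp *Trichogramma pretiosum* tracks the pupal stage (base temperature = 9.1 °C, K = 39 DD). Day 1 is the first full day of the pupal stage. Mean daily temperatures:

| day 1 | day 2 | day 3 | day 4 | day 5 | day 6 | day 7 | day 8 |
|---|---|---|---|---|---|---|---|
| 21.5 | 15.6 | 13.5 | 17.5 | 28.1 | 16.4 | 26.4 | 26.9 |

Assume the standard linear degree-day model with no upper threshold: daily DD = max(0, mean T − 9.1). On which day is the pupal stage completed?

Daily DD above 9.1 °C: 12.4, 6.5, 4.4, 8.4, 19.0, 7.3, 17.3, 17.8.
Cumulative: 12.4, 18.9, 23.3, 31.7, 50.7, 58.0, 75.3, 93.1.
The total first reaches 39 DD on day 5.

day 5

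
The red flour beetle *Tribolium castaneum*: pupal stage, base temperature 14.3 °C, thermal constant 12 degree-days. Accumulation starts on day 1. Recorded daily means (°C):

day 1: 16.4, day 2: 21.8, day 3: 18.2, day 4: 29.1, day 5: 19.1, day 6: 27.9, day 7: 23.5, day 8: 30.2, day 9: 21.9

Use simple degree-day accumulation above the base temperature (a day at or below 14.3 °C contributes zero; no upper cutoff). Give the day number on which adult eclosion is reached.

Daily DD above 14.3 °C: 2.1, 7.5, 3.9, 14.8, 4.8, 13.6, 9.2, 15.9, 7.6.
Cumulative: 2.1, 9.6, 13.5, 28.3, 33.1, 46.7, 55.9, 71.8, 79.4.
The total first reaches 12 DD on day 3.

day 3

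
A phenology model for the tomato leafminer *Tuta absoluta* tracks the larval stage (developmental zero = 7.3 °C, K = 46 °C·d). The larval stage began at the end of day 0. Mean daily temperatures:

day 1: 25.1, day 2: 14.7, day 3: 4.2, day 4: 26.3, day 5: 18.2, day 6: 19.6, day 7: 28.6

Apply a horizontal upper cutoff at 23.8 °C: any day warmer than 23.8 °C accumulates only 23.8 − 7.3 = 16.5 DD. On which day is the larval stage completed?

Daily DD above 7.3 °C (capped at 16.5): 16.5, 7.4, 0.0, 16.5, 10.9, 12.3, 16.5.
Cumulative: 16.5, 23.9, 23.9, 40.4, 51.3, 63.6, 80.1.
The total first reaches 46 DD on day 5.

day 5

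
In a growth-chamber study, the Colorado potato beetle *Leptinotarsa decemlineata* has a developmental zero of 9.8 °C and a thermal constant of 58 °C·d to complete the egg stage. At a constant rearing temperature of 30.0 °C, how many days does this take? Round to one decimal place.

2.9 days

Daily accumulation = 30.0 − 9.8 = 20.2 DD/day.
Duration = 58 / 20.2 = 2.871 ≈ 2.9 days.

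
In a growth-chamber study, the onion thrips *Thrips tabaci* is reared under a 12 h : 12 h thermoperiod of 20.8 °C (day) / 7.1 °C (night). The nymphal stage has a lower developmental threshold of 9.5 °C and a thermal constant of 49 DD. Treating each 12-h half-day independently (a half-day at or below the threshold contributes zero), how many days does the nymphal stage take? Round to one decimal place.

8.7 days

Day half: max(0, 20.8 − 9.5) × 0.5 = 11.3 × 0.5 = 5.65 DD.
Night half: max(0, 7.1 − 9.5) × 0.5 = 0.0 × 0.5 = 0.00 DD.
Per 24 h: 5.65 DD/day.
Duration = 49 / 5.65 = 8.673 ≈ 8.7 days.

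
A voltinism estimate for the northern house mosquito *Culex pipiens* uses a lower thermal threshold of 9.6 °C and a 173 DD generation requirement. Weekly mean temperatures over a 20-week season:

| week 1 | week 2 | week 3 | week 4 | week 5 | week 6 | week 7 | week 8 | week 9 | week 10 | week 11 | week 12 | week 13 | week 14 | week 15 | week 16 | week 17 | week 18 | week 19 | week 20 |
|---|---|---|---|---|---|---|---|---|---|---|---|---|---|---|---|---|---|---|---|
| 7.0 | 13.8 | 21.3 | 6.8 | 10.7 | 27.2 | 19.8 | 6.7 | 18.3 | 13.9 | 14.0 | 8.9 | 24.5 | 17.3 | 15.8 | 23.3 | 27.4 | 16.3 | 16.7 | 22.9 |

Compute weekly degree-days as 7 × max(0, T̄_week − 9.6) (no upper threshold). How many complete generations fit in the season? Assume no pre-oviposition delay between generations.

6 generations

Weekly DD (7 × max(0, T̄ − 9.6)): 0.0, 29.4, 81.9, 0.0, 7.7, 123.2, 71.4, 0.0, 60.9, 30.1, 30.8, 0.0, 104.3, 53.9, 43.4, 95.9, 124.6, 46.9, 49.7, 93.1.
Season total = 1047.2 DD.
Complete generations = ⌊1047.2 / 173⌋ = 6.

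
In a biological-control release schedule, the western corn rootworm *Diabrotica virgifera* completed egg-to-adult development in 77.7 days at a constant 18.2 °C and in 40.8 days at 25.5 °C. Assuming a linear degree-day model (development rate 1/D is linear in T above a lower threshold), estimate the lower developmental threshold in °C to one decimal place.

10.1 °C

Linear rate model ⇒ the product D·(T − T_b) is constant across temperatures.
77.7·(18.2 − T_b) = 40.8·(25.5 − T_b)
T_b = (77.7·18.2 − 40.8·25.5) / (77.7 − 40.8) = 373.74 / 36.9 = 10.128 °C ≈ 10.1 °C.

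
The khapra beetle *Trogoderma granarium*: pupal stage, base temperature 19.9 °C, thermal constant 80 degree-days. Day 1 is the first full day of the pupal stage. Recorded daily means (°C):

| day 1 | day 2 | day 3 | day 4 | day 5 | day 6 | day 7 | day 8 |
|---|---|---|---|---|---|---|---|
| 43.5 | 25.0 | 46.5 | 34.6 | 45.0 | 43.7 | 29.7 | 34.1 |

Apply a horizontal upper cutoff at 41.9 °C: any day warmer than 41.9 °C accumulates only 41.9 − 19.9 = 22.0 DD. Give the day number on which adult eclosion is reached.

Daily DD above 19.9 °C (capped at 22.0): 22.0, 5.1, 22.0, 14.7, 22.0, 22.0, 9.8, 14.2.
Cumulative: 22.0, 27.1, 49.1, 63.8, 85.8, 107.8, 117.6, 131.8.
The total first reaches 80 DD on day 5.

day 5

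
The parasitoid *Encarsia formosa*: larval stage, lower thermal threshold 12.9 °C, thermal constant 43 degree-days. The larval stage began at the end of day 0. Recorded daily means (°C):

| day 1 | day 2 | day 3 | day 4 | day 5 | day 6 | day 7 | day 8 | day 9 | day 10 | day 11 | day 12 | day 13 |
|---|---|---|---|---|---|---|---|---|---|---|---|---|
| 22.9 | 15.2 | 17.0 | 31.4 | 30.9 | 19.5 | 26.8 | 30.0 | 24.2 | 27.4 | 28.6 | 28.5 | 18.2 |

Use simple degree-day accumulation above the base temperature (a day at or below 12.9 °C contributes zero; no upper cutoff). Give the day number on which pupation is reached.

Daily DD above 12.9 °C: 10.0, 2.3, 4.1, 18.5, 18.0, 6.6, 13.9, 17.1, 11.3, 14.5, 15.7, 15.6, 5.3.
Cumulative: 10.0, 12.3, 16.4, 34.9, 52.9, 59.5, 73.4, 90.5, 101.8, 116.3, 132.0, 147.6, 152.9.
The total first reaches 43 DD on day 5.

day 5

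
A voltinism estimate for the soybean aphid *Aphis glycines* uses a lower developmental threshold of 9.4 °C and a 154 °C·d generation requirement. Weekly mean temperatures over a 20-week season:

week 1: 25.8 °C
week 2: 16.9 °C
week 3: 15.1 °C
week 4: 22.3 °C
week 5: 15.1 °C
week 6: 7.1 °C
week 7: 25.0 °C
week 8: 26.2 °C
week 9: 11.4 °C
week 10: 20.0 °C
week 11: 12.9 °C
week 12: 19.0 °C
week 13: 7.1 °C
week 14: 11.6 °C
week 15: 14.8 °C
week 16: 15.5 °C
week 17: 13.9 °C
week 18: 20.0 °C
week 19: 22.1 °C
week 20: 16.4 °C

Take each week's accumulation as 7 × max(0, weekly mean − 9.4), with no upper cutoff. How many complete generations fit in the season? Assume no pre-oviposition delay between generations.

Weekly DD (7 × max(0, T̄ − 9.4)): 114.8, 52.5, 39.9, 90.3, 39.9, 0.0, 109.2, 117.6, 14.0, 74.2, 24.5, 67.2, 0.0, 15.4, 37.8, 42.7, 31.5, 74.2, 88.9, 49.0.
Season total = 1083.6 DD.
Complete generations = ⌊1083.6 / 154⌋ = 7.

7 generations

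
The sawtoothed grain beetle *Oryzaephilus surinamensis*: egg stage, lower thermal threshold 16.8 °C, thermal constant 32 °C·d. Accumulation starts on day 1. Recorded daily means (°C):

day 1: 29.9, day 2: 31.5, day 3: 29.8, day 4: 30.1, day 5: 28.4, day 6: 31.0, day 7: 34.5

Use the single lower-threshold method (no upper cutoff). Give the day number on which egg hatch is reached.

Daily DD above 16.8 °C: 13.1, 14.7, 13.0, 13.3, 11.6, 14.2, 17.7.
Cumulative: 13.1, 27.8, 40.8, 54.1, 65.7, 79.9, 97.6.
The total first reaches 32 DD on day 3.

day 3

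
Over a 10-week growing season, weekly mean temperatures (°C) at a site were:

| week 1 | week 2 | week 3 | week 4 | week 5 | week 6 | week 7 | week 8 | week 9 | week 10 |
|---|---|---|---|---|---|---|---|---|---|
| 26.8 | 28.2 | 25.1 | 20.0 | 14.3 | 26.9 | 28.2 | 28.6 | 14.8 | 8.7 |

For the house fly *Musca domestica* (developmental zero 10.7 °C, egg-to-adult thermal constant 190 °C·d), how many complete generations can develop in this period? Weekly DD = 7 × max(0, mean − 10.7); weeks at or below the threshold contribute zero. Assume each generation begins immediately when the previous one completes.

4 generations

Weekly DD (7 × max(0, T̄ − 10.7)): 112.7, 122.5, 100.8, 65.1, 25.2, 113.4, 122.5, 125.3, 28.7, 0.0.
Season total = 816.2 DD.
Complete generations = ⌊816.2 / 190⌋ = 4.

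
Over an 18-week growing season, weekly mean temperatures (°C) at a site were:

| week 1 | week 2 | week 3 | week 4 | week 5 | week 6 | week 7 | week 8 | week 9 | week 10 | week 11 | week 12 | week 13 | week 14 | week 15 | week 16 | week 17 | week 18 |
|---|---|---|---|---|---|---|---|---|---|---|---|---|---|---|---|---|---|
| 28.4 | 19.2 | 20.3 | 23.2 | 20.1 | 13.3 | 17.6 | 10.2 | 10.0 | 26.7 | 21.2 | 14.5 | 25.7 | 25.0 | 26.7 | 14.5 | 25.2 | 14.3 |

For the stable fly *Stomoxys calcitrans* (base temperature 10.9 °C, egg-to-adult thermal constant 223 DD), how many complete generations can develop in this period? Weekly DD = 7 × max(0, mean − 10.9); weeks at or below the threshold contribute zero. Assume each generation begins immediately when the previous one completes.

5 generations

Weekly DD (7 × max(0, T̄ − 10.9)): 122.5, 58.1, 65.8, 86.1, 64.4, 16.8, 46.9, 0.0, 0.0, 110.6, 72.1, 25.2, 103.6, 98.7, 110.6, 25.2, 100.1, 23.8.
Season total = 1130.5 DD.
Complete generations = ⌊1130.5 / 223⌋ = 5.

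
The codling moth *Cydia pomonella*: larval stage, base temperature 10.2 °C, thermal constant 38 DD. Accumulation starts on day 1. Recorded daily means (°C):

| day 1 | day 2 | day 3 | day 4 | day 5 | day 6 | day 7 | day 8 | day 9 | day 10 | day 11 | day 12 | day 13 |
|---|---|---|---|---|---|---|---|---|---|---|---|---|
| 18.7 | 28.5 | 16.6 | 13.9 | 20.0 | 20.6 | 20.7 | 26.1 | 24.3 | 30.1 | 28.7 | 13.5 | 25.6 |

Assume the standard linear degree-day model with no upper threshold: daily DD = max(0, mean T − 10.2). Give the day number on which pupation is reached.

Daily DD above 10.2 °C: 8.5, 18.3, 6.4, 3.7, 9.8, 10.4, 10.5, 15.9, 14.1, 19.9, 18.5, 3.3, 15.4.
Cumulative: 8.5, 26.8, 33.2, 36.9, 46.7, 57.1, 67.6, 83.5, 97.6, 117.5, 136.0, 139.3, 154.7.
The total first reaches 38 DD on day 5.

day 5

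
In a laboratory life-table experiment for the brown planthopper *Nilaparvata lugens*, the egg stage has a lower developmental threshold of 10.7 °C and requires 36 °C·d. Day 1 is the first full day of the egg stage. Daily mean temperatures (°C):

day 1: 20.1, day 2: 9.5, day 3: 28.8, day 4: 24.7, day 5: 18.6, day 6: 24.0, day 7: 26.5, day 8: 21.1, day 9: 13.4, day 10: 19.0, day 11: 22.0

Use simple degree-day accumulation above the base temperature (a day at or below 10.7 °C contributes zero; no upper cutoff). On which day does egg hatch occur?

Daily DD above 10.7 °C: 9.4, 0.0, 18.1, 14.0, 7.9, 13.3, 15.8, 10.4, 2.7, 8.3, 11.3.
Cumulative: 9.4, 9.4, 27.5, 41.5, 49.4, 62.7, 78.5, 88.9, 91.6, 99.9, 111.2.
The total first reaches 36 DD on day 4.

day 4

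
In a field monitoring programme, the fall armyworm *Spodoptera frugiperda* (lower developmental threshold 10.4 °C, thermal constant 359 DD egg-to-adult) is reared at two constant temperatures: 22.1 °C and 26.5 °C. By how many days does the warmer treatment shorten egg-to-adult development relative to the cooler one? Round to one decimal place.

8.4 days

At 22.1 °C: 359 / (22.1 − 10.4) = 359 / 11.7 = 30.684 d.
At 26.5 °C: 359 / (26.5 − 10.4) = 359 / 16.1 = 22.298 d.
Difference = |30.684 − 22.298| = 8.386 ≈ 8.4 days.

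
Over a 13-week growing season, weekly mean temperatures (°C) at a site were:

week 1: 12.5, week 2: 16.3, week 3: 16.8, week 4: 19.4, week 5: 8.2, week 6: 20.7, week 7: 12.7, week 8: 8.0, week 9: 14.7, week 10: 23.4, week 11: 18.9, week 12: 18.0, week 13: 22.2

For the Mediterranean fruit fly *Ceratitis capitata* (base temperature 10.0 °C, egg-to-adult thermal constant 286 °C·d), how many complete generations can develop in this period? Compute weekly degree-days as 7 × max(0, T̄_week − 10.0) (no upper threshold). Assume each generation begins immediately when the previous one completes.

2 generations

Weekly DD (7 × max(0, T̄ − 10.0)): 17.5, 44.1, 47.6, 65.8, 0.0, 74.9, 18.9, 0.0, 32.9, 93.8, 62.3, 56.0, 85.4.
Season total = 599.2 DD.
Complete generations = ⌊599.2 / 286⌋ = 2.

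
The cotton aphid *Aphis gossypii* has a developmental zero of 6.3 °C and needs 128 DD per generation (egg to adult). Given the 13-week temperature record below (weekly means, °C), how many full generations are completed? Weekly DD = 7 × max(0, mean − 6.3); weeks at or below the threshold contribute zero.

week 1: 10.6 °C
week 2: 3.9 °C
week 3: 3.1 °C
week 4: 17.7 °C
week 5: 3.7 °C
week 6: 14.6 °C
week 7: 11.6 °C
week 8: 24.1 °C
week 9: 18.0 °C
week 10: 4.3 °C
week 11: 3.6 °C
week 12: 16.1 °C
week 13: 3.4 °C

3 generations

Weekly DD (7 × max(0, T̄ − 6.3)): 30.1, 0.0, 0.0, 79.8, 0.0, 58.1, 37.1, 124.6, 81.9, 0.0, 0.0, 68.6, 0.0.
Season total = 480.2 DD.
Complete generations = ⌊480.2 / 128⌋ = 3.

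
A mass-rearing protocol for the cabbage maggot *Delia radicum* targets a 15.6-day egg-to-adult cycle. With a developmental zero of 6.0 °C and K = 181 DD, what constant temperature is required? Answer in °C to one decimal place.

17.6 °C

Required daily accumulation = 181 / 15.6 = 11.603 DD/day.
T = T_base + 11.603 = 6.0 + 11.603 = 17.603 ≈ 17.6 °C.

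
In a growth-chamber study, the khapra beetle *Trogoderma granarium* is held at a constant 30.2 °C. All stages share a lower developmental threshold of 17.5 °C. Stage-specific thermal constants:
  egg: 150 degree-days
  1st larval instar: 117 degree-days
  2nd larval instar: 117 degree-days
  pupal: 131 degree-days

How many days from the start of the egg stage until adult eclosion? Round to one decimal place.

40.6 days

Daily accumulation at 30.2 °C = 30.2 − 17.5 = 12.7 DD/day.
Total K = 150 + 117 + 117 + 131 = 515 DD.
Total duration = 515 / 12.7 = 40.551 ≈ 40.6 days.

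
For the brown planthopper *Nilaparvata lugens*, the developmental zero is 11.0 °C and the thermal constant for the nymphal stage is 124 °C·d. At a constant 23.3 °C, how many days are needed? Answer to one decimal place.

Daily accumulation = 23.3 − 11.0 = 12.3 DD/day.
Duration = 124 / 12.3 = 10.081 ≈ 10.1 days.

10.1 days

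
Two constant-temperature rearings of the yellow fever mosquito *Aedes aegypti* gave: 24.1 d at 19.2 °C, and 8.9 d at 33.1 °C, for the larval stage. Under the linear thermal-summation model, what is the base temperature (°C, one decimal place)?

Under the model K = D·(T − T_b), so D₁·(T₁ − T_b) = D₂·(T₂ − T_b).
24.1·(19.2 − T_b) = 8.9·(33.1 − T_b)
T_b = (24.1·19.2 − 8.9·33.1) / (24.1 − 8.9) = 168.13 / 15.2 = 11.061 °C ≈ 11.1 °C.

11.1 °C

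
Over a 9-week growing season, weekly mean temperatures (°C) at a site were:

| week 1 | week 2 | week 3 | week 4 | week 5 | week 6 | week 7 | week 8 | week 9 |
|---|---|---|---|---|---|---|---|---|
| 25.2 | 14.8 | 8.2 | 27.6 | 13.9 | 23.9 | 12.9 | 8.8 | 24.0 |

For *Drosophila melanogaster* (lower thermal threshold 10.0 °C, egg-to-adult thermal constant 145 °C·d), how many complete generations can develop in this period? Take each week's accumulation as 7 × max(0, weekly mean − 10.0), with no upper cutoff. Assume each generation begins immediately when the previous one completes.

Weekly DD (7 × max(0, T̄ − 10.0)): 106.4, 33.6, 0.0, 123.2, 27.3, 97.3, 20.3, 0.0, 98.0.
Season total = 506.1 DD.
Complete generations = ⌊506.1 / 145⌋ = 3.

3 generations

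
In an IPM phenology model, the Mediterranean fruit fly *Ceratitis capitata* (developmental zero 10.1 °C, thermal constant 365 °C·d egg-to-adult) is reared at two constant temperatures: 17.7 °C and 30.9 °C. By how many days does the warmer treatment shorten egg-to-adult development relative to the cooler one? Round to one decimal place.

30.5 days

At 17.7 °C: 365 / (17.7 − 10.1) = 365 / 7.6 = 48.026 d.
At 30.9 °C: 365 / (30.9 − 10.1) = 365 / 20.8 = 17.548 d.
Difference = |48.026 − 17.548| = 30.478 ≈ 30.5 days.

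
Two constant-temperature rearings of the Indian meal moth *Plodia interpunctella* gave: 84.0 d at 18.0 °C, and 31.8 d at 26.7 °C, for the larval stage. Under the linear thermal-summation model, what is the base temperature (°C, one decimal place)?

12.7 °C

Under the model K = D·(T − T_b), so D₁·(T₁ − T_b) = D₂·(T₂ − T_b).
84.0·(18.0 − T_b) = 31.8·(26.7 − T_b)
T_b = (84.0·18.0 − 31.8·26.7) / (84.0 − 31.8) = 662.94 / 52.2 = 12.700 °C ≈ 12.7 °C.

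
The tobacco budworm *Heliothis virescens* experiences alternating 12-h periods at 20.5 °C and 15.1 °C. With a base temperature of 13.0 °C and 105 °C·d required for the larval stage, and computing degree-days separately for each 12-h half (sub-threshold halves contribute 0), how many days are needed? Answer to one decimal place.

Day half: max(0, 20.5 − 13.0) × 0.5 = 7.5 × 0.5 = 3.75 DD.
Night half: max(0, 15.1 − 13.0) × 0.5 = 2.1 × 0.5 = 1.05 DD.
Per 24 h: 4.80 DD/day.
Duration = 105 / 4.80 = 21.875 ≈ 21.9 days.

21.9 days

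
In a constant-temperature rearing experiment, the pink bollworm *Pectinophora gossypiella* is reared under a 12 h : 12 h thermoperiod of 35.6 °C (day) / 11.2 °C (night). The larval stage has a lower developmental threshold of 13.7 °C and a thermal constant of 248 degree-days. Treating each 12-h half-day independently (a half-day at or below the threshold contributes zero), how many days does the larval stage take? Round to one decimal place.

Day half: max(0, 35.6 − 13.7) × 0.5 = 21.9 × 0.5 = 10.95 DD.
Night half: max(0, 11.2 − 13.7) × 0.5 = 0.0 × 0.5 = 0.00 DD.
Per 24 h: 10.95 DD/day.
Duration = 248 / 10.95 = 22.648 ≈ 22.6 days.

22.6 days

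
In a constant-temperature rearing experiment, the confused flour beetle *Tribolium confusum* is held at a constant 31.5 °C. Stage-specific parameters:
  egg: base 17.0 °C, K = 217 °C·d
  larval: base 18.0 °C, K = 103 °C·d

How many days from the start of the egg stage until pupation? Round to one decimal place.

22.6 days

egg: 217 / (31.5 − 17.0) = 217 / 14.5 = 14.966 d.
larval: 103 / (31.5 − 18.0) = 103 / 13.5 = 7.630 d.
Sum = 22.595 ≈ 22.6 days.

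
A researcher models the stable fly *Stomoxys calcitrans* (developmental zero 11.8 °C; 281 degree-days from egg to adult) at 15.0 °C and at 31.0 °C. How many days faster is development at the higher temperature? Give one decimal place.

At 15.0 °C: 281 / (15.0 − 11.8) = 281 / 3.2 = 87.813 d.
At 31.0 °C: 281 / (31.0 − 11.8) = 281 / 19.2 = 14.635 d.
Difference = |87.813 − 14.635| = 73.177 ≈ 73.2 days.

73.2 days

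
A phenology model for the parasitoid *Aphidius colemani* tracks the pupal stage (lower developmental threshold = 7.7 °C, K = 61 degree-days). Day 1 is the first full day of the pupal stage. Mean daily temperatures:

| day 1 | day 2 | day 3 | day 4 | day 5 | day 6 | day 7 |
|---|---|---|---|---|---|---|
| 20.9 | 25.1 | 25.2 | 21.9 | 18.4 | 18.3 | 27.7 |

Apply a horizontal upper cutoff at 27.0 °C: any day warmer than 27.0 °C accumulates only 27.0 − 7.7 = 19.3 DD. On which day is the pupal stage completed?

day 4

Daily DD above 7.7 °C (capped at 19.3): 13.2, 17.4, 17.5, 14.2, 10.7, 10.6, 19.3.
Cumulative: 13.2, 30.6, 48.1, 62.3, 73.0, 83.6, 102.9.
The total first reaches 61 DD on day 4.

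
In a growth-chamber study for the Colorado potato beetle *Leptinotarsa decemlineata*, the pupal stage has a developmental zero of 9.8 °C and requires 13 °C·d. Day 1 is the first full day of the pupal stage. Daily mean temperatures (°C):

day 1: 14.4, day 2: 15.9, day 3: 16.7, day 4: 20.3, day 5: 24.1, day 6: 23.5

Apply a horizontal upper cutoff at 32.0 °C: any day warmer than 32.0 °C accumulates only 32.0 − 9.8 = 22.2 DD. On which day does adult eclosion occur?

day 3

Daily DD above 9.8 °C (capped at 22.2): 4.6, 6.1, 6.9, 10.5, 14.3, 13.7.
Cumulative: 4.6, 10.7, 17.6, 28.1, 42.4, 56.1.
The total first reaches 13 DD on day 3.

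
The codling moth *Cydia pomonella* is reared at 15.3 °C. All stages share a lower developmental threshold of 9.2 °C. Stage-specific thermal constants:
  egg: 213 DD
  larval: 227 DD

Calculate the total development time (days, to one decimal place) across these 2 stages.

Daily accumulation at 15.3 °C = 15.3 − 9.2 = 6.1 DD/day.
Total K = 213 + 227 = 440 DD.
Total duration = 440 / 6.1 = 72.131 ≈ 72.1 days.

72.1 days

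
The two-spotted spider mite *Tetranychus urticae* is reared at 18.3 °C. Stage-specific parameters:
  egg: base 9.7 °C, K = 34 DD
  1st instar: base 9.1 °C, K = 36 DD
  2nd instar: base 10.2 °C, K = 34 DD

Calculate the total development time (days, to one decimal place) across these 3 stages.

12.1 days

egg: 34 / (18.3 − 9.7) = 34 / 8.6 = 3.953 d.
1st instar: 36 / (18.3 − 9.1) = 36 / 9.2 = 3.913 d.
2nd instar: 34 / (18.3 − 10.2) = 34 / 8.1 = 4.198 d.
Sum = 12.064 ≈ 12.1 days.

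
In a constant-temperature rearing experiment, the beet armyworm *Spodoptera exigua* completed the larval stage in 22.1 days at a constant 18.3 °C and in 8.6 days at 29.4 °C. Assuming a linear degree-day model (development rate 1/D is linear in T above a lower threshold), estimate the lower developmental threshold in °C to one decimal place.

11.2 °C

Linear rate model ⇒ the product D·(T − T_b) is constant across temperatures.
22.1·(18.3 − T_b) = 8.6·(29.4 − T_b)
T_b = (22.1·18.3 − 8.6·29.4) / (22.1 − 8.6) = 151.59 / 13.5 = 11.229 °C ≈ 11.2 °C.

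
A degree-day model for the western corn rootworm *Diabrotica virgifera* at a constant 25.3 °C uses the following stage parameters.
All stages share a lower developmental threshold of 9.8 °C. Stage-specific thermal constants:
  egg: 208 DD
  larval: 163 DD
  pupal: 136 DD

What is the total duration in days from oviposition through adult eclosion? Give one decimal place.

Daily accumulation at 25.3 °C = 25.3 − 9.8 = 15.5 DD/day.
Total K = 208 + 163 + 136 = 507 DD.
Total duration = 507 / 15.5 = 32.710 ≈ 32.7 days.

32.7 days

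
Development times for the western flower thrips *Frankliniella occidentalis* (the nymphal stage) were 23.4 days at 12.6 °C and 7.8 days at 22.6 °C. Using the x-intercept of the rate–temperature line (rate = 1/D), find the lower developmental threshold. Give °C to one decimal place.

Under the model K = D·(T − T_b), so D₁·(T₁ − T_b) = D₂·(T₂ − T_b).
23.4·(12.6 − T_b) = 7.8·(22.6 − T_b)
T_b = (23.4·12.6 − 7.8·22.6) / (23.4 − 7.8) = 118.56 / 15.6 = 7.600 °C ≈ 7.6 °C.

7.6 °C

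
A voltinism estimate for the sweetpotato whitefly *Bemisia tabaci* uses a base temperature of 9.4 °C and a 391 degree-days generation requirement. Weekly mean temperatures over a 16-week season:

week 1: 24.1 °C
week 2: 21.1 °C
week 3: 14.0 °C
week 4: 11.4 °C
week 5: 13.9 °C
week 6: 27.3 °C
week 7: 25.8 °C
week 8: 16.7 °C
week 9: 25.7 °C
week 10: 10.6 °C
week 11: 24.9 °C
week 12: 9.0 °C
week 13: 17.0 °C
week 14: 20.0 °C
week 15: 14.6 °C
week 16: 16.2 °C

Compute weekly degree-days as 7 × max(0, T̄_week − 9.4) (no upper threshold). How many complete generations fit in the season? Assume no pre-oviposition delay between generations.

Weekly DD (7 × max(0, T̄ − 9.4)): 102.9, 81.9, 32.2, 14.0, 31.5, 125.3, 114.8, 51.1, 114.1, 8.4, 108.5, 0.0, 53.2, 74.2, 36.4, 47.6.
Season total = 996.1 DD.
Complete generations = ⌊996.1 / 391⌋ = 2.

2 generations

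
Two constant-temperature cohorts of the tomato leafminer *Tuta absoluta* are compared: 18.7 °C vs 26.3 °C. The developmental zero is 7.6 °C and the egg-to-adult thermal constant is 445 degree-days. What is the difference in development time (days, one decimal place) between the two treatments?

At 18.7 °C: 445 / (18.7 − 7.6) = 445 / 11.1 = 40.090 d.
At 26.3 °C: 445 / (26.3 − 7.6) = 445 / 18.7 = 23.797 d.
Difference = |40.090 − 23.797| = 16.293 ≈ 16.3 days.

16.3 days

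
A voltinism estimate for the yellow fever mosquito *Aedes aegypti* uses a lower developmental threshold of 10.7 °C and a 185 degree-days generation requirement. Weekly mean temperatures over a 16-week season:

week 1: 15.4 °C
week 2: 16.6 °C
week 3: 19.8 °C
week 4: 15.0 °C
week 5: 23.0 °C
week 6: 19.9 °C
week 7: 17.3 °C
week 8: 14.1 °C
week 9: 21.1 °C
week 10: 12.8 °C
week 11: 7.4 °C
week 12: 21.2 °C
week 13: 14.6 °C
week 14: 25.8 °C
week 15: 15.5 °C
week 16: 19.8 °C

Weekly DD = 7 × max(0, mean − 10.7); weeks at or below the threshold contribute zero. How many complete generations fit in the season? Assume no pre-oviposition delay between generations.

4 generations

Weekly DD (7 × max(0, T̄ − 10.7)): 32.9, 41.3, 63.7, 30.1, 86.1, 64.4, 46.2, 23.8, 72.8, 14.7, 0.0, 73.5, 27.3, 105.7, 33.6, 63.7.
Season total = 779.8 DD.
Complete generations = ⌊779.8 / 185⌋ = 4.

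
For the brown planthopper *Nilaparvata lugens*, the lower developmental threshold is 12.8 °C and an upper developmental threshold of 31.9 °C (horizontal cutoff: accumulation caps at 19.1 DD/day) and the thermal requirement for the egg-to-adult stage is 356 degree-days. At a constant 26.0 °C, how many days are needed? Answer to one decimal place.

Daily accumulation = 26.0 − 12.8 = 13.2 DD/day.
Duration = 356 / 13.2 = 26.970 ≈ 27.0 days.

27.0 days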